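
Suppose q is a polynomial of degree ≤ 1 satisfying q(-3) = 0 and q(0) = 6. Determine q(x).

q(x) = 2x + 6

Write q(x) = ax + b. Substituting each data point gives a linear system:
  -3a + b = 0
  b = 6
Solving the system yields a = 2, b = 6.
So q(x) = 2x + 6.
Check: q(0) = 6. ✓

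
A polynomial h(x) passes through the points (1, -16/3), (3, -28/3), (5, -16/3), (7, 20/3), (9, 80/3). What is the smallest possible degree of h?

2

Forward differences of the values at x = 1, 3, 5, 7, 9:
  h  : -16/3  -28/3  -16/3  20/3  80/3
  Δ  : -4  4  12  20
  Δ^2: 8  8  8
  Δ^3: 0  0
  Δ^4: 0
The second differences are constant (8) and nonzero, while all higher differences vanish, so the minimal degree is 2.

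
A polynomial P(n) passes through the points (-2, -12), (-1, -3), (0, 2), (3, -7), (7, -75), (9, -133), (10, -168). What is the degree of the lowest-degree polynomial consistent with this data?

Divided differences on the nodes -2, -1, 0, 3, 7, 9, 10:
  order 0: -12  -3  2  -7  -75  -133  -168
  order 1: 9  5  -3  -17  -29  -35
  order 2: -2  -2  -2  -2  -2
  order 3: 0  0  0  0
  order 4: 0  0  0
  order 5: 0  0
  order 6: 0
The order-2 divided differences are all -2 (nonzero) and every higher order vanishes, so the data lies on a polynomial of degree exactly 2.

2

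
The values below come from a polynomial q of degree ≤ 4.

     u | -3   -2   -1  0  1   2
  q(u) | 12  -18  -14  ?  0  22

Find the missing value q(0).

-6

On equispaced nodes a degree-4 polynomial has vanishing fifth forward difference, so
  - q(-3) + 5·q(-2) - 10·q(-1) + 10·q(0) - 5·q(1) + q(2) = 0.
Substituting the known values and solving for q(0):
  10·q(0) = -60
  q(0) = -6.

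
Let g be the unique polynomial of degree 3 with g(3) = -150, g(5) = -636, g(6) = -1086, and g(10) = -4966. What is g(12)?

-8574

Using the Lagrange interpolation formula with nodes 3, 5, 6, 10:
  L_0(x) = (x - 5)(x - 6)(x - 10) / -42
  L_1(x) = (x - 3)(x - 6)(x - 10) / 10
  L_2(x) = (x - 3)(x - 5)(x - 10) / -12
  L_3(x) = (x - 3)(x - 5)(x - 6) / 140
Then g(x) = -150·L_0(x) - 636·L_1(x) - 1086·L_2(x) - 4966·L_3(x).
Expanding and collecting terms gives g(x) = -5x^3 + x^2 - 6x - 6.
Evaluating at x = 12: g(12) = -8574.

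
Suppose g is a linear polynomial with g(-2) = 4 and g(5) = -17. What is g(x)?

g(x) = -3x - 2

Write g(x) = ax + b. Substituting each data point gives a linear system:
  -2a + b = 4
  5a + b = -17
Solving the system yields a = -3, b = -2.
So g(x) = -3x - 2.
Check: g(-2) = 4. ✓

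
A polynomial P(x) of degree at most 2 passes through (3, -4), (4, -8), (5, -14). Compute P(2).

-2

Forward differences of the values at x = 3, 4, 5:
  P  : -4  -8  -14
  Δ  : -4  -6
  Δ^2: -2
The second differences are constant, confirming degree 2.
Interpolating (Newton forward form) and evaluating at x = 2 gives P(2) = -2.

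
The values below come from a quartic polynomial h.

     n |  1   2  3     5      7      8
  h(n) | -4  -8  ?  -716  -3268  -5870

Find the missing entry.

-60

The 5 known points determine the degree-4 polynomial uniquely.
Write h(n) = an^4 + bn^3 + cn^2 + dn + e. Substituting each data point gives a linear system:
  a + b + c + d + e = -4
  16a + 8b + 4c + 2d + e = -8
  625a + 125b + 25c + 5d + e = -716
  2401a + 343b + 49c + 7d + e = -3268
  4096a + 512b + 64c + 8d + e = -5870
Solving the system yields a = -2, b = 5, c = -4, d = 3, e = -6.
So h(n) = -2n⁴ + 5n³ - 4n² + 3n - 6.
Then h(3) = -60.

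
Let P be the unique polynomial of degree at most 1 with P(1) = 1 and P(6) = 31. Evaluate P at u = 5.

Write P(u) = au + b. Substituting each data point gives a linear system:
  a + b = 1
  6a + b = 31
Solving the system yields a = 6, b = -5.
So P(u) = 6u - 5.
Then P(5) = 25.

25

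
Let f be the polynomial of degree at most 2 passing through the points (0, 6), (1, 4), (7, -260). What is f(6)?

-186

Using the Lagrange interpolation formula with nodes 0, 1, 7:
  L_0(n) = (n - 1)(n - 7) / 7
  L_1(n) = n(n - 7) / -6
  L_2(n) = n(n - 1) / 42
Then f(n) = 6·L_0(n) + 4·L_1(n) - 260·L_2(n).
Expanding and collecting terms gives f(n) = -6n^2 + 4n + 6.
Evaluating at n = 6: f(6) = -186.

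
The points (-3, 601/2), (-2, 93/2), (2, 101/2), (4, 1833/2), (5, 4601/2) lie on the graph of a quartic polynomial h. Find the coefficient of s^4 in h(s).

Write h(s) = as^4 + bs^3 + cs^2 + ds + e. Substituting each data point gives a linear system:
  81a - 27b + 9c - 3d + e = 601/2
  16a - 8b + 4c - 2d + e = 93/2
  16a + 8b + 4c + 2d + e = 101/2
  256a + 64b + 16c + 4d + e = 1833/2
  625a + 125b + 25c + 5d + e = 4601/2
Solving the system yields a = 4, b = -1, c = -4, d = 5, e = 1/2.
So h(s) = 4s^4 - s^3 - 4s^2 + 5s + 1/2.
The leading coefficient is 4.

4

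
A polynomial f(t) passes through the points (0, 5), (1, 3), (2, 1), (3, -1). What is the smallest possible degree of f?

1

Forward differences of the values at t = 0, 1, 2, 3:
  f  : 5  3  1  -1
  Δ  : -2  -2  -2
  Δ^2: 0  0
  Δ^3: 0
The first differences are constant (-2) and nonzero, while all higher differences vanish, so the minimal degree is 1.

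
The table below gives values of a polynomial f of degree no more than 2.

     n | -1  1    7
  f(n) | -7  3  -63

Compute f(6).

-42

Write f(n) = an^2 + bn + c. Substituting each data point gives a linear system:
  a - b + c = -7
  a + b + c = 3
  49a + 7b + c = -63
Solving the system yields a = -2, b = 5, c = 0.
So f(n) = -2n² + 5n.
Then f(6) = -42.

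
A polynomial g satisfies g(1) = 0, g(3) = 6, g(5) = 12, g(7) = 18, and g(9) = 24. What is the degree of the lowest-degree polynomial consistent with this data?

Forward differences of the values at x = 1, 3, 5, 7, 9:
  g  : 0  6  12  18  24
  Δ  : 6  6  6  6
  Δ^2: 0  0  0
  Δ^3: 0  0
  Δ^4: 0
The first differences are constant (6) and nonzero, while all higher differences vanish, so the minimal degree is 1.

1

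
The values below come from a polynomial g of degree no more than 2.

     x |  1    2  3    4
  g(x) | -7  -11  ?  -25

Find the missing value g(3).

The 3 known points determine the degree-2 polynomial uniquely.
Write g(x) = ax^2 + bx + c. Substituting each data point gives a linear system:
  a + b + c = -7
  4a + 2b + c = -11
  16a + 4b + c = -25
Solving the system yields a = -1, b = -1, c = -5.
So g(x) = -x^2 - x - 5.
Then g(3) = -17.

-17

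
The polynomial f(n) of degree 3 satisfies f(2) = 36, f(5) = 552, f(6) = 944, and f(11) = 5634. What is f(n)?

Write f(n) = an^3 + bn^2 + cn + d. Substituting each data point gives a linear system:
  8a + 4b + 2c + d = 36
  125a + 25b + 5c + d = 552
  216a + 36b + 6c + d = 944
  1331a + 121b + 11c + d = 5634
Solving the system yields a = 4, b = 3, c = -5, d = 2.
So f(n) = 4n^3 + 3n^2 - 5n + 2.
Check: f(2) = 36. ✓

f(n) = 4n^3 + 3n^2 - 5n + 2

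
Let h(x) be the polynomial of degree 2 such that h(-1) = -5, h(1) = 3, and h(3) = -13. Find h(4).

-30

Using the Lagrange interpolation formula with nodes -1, 1, 3:
  L_0(x) = (x - 1)(x - 3) / 8
  L_1(x) = (x + 1)(x - 3) / -4
  L_2(x) = (x + 1)(x - 1) / 8
Then h(x) = -5·L_0(x) + 3·L_1(x) - 13·L_2(x).
Expanding and collecting terms gives h(x) = -3x^2 + 4x + 2.
Evaluating at x = 4: h(4) = -30.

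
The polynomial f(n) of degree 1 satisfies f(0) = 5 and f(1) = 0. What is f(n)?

Using the Lagrange interpolation formula with nodes 0, 1:
  L_0(n) = (n - 1) / -1
  L_1(n) = n / 1
Then f(n) = 5·L_0(n) + 0·L_1(n).
Expanding and collecting terms gives f(n) = -5n + 5.
Check: f(0) = 5. ✓

f(n) = -5n + 5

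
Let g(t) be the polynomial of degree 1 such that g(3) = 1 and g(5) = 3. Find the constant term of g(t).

Write g(t) = at + b. Substituting each data point gives a linear system:
  3a + b = 1
  5a + b = 3
Solving the system yields a = 1, b = -2.
So g(t) = t - 2.
The constant term is -2.

-2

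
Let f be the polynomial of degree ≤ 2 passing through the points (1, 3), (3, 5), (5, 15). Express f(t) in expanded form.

f(t) = t^2 - 3t + 5

Write f(t) = at^2 + bt + c. Substituting each data point gives a linear system:
  a + b + c = 3
  9a + 3b + c = 5
  25a + 5b + c = 15
Solving the system yields a = 1, b = -3, c = 5.
So f(t) = t^2 - 3t + 5.
Check: f(1) = 3. ✓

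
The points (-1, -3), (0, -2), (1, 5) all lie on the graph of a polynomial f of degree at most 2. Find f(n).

Using the Lagrange interpolation formula with nodes -1, 0, 1:
  L_0(n) = n(n - 1) / 2
  L_1(n) = (n + 1)(n - 1) / -1
  L_2(n) = (n + 1)n / 2
Then f(n) = -3·L_0(n) - 2·L_1(n) + 5·L_2(n).
Expanding and collecting terms gives f(n) = 3n^2 + 4n - 2.
Check: f(1) = 5. ✓

f(n) = 3n^2 + 4n - 2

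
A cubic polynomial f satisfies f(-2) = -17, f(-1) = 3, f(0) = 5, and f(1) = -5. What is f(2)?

Forward differences of the values at u = -2, -1, 0, 1:
  f  : -17  3  5  -5
  Δ  : 20  2  -10
  Δ^2: -18  -12
  Δ^3: 6
The third differences are constant, confirming degree 3.
Interpolating (Newton forward form) and evaluating at u = 2 gives f(2) = -21.

-21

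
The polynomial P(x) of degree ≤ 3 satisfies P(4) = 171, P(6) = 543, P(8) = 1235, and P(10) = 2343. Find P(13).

Write P(x) = ax^3 + bx^2 + cx + d. Substituting each data point gives a linear system:
  64a + 16b + 4c + d = 171
  216a + 36b + 6c + d = 543
  512a + 64b + 8c + d = 1235
  1000a + 100b + 10c + d = 2343
Solving the system yields a = 2, b = 4, c = -6, d = 3.
So P(x) = 2x³ + 4x² - 6x + 3.
Then P(13) = 4995.

4995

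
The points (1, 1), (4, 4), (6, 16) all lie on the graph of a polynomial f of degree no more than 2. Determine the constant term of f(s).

Write f(s) = as^2 + bs + c. Substituting each data point gives a linear system:
  a + b + c = 1
  16a + 4b + c = 4
  36a + 6b + c = 16
Solving the system yields a = 1, b = -4, c = 4.
So f(s) = s^2 - 4s + 4.
The constant term is 4.

4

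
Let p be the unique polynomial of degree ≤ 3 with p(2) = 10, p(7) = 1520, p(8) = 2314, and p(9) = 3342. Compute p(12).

Using the Lagrange interpolation formula with nodes 2, 7, 8, 9:
  L_0(u) = (u - 7)(u - 8)(u - 9) / -210
  L_1(u) = (u - 2)(u - 8)(u - 9) / 10
  L_2(u) = (u - 2)(u - 7)(u - 9) / -6
  L_3(u) = (u - 2)(u - 7)(u - 8) / 14
Then p(u) = 10·L_0(u) + 1520·L_1(u) + 2314·L_2(u) + 3342·L_3(u).
Expanding and collecting terms gives p(u) = 5u^3 - 3u^2 - 6u - 6.
Evaluating at u = 12: p(12) = 8130.

8130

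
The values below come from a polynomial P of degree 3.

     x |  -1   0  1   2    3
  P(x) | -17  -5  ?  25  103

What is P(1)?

-1

The 4 known points determine the degree-3 polynomial uniquely.
Write P(x) = ax^3 + bx^2 + cx + d. Substituting each data point gives a linear system:
  -a + b - c + d = -17
  d = -5
  8a + 4b + 2c + d = 25
  27a + 9b + 3c + d = 103
Solving the system yields a = 5, b = -4, c = 3, d = -5.
So P(x) = 5x³ - 4x² + 3x - 5.
Then P(1) = -1.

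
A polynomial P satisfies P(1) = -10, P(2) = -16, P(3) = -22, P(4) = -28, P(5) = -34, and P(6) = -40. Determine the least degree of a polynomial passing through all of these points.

Forward differences of the values at u = 1, 2, 3, 4, 5, 6:
  P  : -10  -16  -22  -28  -34  -40
  Δ  : -6  -6  -6  -6  -6
  Δ^2: 0  0  0  0
  Δ^3: 0  0  0
  Δ^4: 0  0
  Δ^5: 0
The first differences are constant (-6) and nonzero, while all higher differences vanish, so the minimal degree is 1.

1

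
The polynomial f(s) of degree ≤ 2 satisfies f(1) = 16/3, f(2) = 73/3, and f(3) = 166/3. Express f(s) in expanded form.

f(s) = 6s^2 + s - 5/3

Using the Lagrange interpolation formula with nodes 1, 2, 3:
  L_0(s) = (s - 2)(s - 3) / 2
  L_1(s) = (s - 1)(s - 3) / -1
  L_2(s) = (s - 1)(s - 2) / 2
Then f(s) = 16/3·L_0(s) + 73/3·L_1(s) + 166/3·L_2(s).
Expanding and collecting terms gives f(s) = 6s^2 + s - 5/3.
Check: f(2) = 73/3. ✓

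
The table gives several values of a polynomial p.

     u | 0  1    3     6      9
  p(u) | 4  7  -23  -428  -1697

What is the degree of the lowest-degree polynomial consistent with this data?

Divided differences on the nodes 0, 1, 3, 6, 9:
  order 0: 4  7  -23  -428  -1697
  order 1: 3  -15  -135  -423
  order 2: -6  -24  -48
  order 3: -3  -3
  order 4: 0
The order-3 divided differences are all -3 (nonzero) and every higher order vanishes, so the data lies on a polynomial of degree exactly 3.

3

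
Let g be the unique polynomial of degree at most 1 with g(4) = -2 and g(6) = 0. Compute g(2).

Using the Lagrange interpolation formula with nodes 4, 6:
  L_0(t) = (t - 6) / -2
  L_1(t) = (t - 4) / 2
Then g(t) = -2·L_0(t) + 0·L_1(t).
Expanding and collecting terms gives g(t) = t - 6.
Evaluating at t = 2: g(2) = -4.

-4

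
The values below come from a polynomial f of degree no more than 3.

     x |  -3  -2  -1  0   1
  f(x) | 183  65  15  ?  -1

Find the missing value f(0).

On equispaced nodes a degree-3 polynomial has vanishing fourth forward difference, so
  f(-3) - 4·f(-2) + 6·f(-1) - 4·f(0) + f(1) = 0.
Substituting the known values and solving for f(0):
  -4·f(0) = -12
  f(0) = 3.

3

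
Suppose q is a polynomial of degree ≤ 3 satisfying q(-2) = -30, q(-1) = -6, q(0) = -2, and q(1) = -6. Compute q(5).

Using the Lagrange interpolation formula with nodes -2, -1, 0, 1:
  L_0(u) = (u + 1)u(u - 1) / -6
  L_1(u) = (u + 2)u(u - 1) / 2
  L_2(u) = (u + 2)(u + 1)(u - 1) / -2
  L_3(u) = (u + 2)(u + 1)u / 6
Then q(u) = -30·L_0(u) - 6·L_1(u) - 2·L_2(u) - 6·L_3(u).
Expanding and collecting terms gives q(u) = 2u³ - 4u² - 2u - 2.
Evaluating at u = 5: q(5) = 138.

138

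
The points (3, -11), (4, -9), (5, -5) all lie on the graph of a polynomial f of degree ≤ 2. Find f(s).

Write f(s) = as^2 + bs + c. Substituting each data point gives a linear system:
  9a + 3b + c = -11
  16a + 4b + c = -9
  25a + 5b + c = -5
Solving the system yields a = 1, b = -5, c = -5.
So f(s) = s^2 - 5s - 5.
Check: f(3) = -11. ✓

f(s) = s^2 - 5s - 5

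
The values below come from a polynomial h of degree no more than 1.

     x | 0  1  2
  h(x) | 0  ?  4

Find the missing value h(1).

The 2 known points determine the degree-1 polynomial uniquely.
Write h(x) = ax + b. Substituting each data point gives a linear system:
  b = 0
  2a + b = 4
Solving the system yields a = 2, b = 0.
So h(x) = 2x.
Then h(1) = 2.

2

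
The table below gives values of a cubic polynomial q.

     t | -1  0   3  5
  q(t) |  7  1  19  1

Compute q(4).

Using the Lagrange interpolation formula with nodes -1, 0, 3, 5:
  L_0(t) = t(t - 3)(t - 5) / -24
  L_1(t) = (t + 1)(t - 3)(t - 5) / 15
  L_2(t) = (t + 1)t(t - 5) / -24
  L_3(t) = (t + 1)t(t - 3) / 60
Then q(t) = 7·L_0(t) + 1·L_1(t) + 19·L_2(t) + 1·L_3(t).
Expanding and collecting terms gives q(t) = -t^3 + 5t^2 + 1.
Evaluating at t = 4: q(4) = 17.

17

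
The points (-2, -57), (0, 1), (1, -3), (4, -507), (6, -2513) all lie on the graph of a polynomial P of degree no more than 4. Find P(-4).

-643

Write P(u) = au^4 + bu^3 + cu^2 + du + e. Substituting each data point gives a linear system:
  16a - 8b + 4c - 2d + e = -57
  e = 1
  a + b + c + d + e = -3
  256a + 64b + 16c + 4d + e = -507
  1296a + 216b + 36c + 6d + e = -2513
Solving the system yields a = -2, b = 1, c = -4, d = 1, e = 1.
So P(u) = -2u^4 + u^3 - 4u^2 + u + 1.
Then P(-4) = -643.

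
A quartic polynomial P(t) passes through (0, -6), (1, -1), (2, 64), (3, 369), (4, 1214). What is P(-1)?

-11

Forward differences of the values at t = 0, 1, 2, 3, 4:
  P  : -6  -1  64  369  1214
  Δ  : 5  65  305  845
  Δ^2: 60  240  540
  Δ^3: 180  300
  Δ^4: 120
The fourth differences are constant, confirming degree 4.
Interpolating (Newton forward form) and evaluating at t = -1 gives P(-1) = -11.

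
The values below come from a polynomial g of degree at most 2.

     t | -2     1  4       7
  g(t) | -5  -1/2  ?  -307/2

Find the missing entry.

-50

The 3 known points determine the degree-2 polynomial uniquely.
Write g(t) = at^2 + bt + c. Substituting each data point gives a linear system:
  4a - 2b + c = -5
  a + b + c = -1/2
  49a + 7b + c = -307/2
Solving the system yields a = -3, b = -3/2, c = 4.
So g(t) = -3t^2 - (3/2)t + 4.
Then g(4) = -50.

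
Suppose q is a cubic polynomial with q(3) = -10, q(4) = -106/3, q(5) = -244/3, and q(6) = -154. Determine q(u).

Write q(u) = au^3 + bu^2 + cu + d. Substituting each data point gives a linear system:
  27a + 9b + 3c + d = -10
  64a + 16b + 4c + d = -106/3
  125a + 25b + 5c + d = -244/3
  216a + 36b + 6c + d = -154
Solving the system yields a = -1, b = 5/3, c = 0, d = 2.
So q(u) = -u^3 + (5/3)u^2 + 2.
Check: q(6) = -154. ✓

q(u) = -u^3 + (5/3)u^2 + 2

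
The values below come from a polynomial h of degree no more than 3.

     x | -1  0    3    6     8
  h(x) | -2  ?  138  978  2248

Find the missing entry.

The 4 known points determine the degree-3 polynomial uniquely.
Write h(x) = ax^3 + bx^2 + cx + d. Substituting each data point gives a linear system:
  -a + b - c + d = -2
  27a + 9b + 3c + d = 138
  216a + 36b + 6c + d = 978
  512a + 64b + 8c + d = 2248
Solving the system yields a = 4, b = 3, c = 1, d = 0.
So h(x) = 4x^3 + 3x^2 + x.
Then h(0) = 0.

0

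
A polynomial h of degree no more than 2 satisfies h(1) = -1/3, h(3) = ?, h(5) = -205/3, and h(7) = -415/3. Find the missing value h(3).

The 3 known points determine the degree-2 polynomial uniquely.
Write h(s) = as^2 + bs + c. Substituting each data point gives a linear system:
  a + b + c = -1/3
  25a + 5b + c = -205/3
  49a + 7b + c = -415/3
Solving the system yields a = -3, b = 1, c = 5/3.
So h(s) = -3s^2 + s + 5/3.
Then h(3) = -67/3.

-67/3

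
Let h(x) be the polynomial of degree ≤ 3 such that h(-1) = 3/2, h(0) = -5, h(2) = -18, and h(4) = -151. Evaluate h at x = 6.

-548

Write h(x) = ax^3 + bx^2 + cx + d. Substituting each data point gives a linear system:
  -a + b - c + d = 3/2
  d = -5
  8a + 4b + 2c + d = -18
  64a + 16b + 4c + d = -151
Solving the system yields a = -3, b = 3, c = -1/2, d = -5.
So h(x) = -3x³ + 3x² - (1/2)x - 5.
Then h(6) = -548.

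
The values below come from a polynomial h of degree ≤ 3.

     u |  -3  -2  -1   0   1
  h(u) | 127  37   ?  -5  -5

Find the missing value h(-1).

1

The 4 known points determine the degree-3 polynomial uniquely.
Write h(u) = au^3 + bu^2 + cu + d. Substituting each data point gives a linear system:
  -27a + 9b - 3c + d = 127
  -8a + 4b - 2c + d = 37
  d = -5
  a + b + c + d = -5
Solving the system yields a = -4, b = 3, c = 1, d = -5.
So h(u) = -4u³ + 3u² + u - 5.
Then h(-1) = 1.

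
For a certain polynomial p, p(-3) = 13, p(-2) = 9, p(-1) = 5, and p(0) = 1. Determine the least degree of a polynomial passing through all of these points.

Forward differences of the values at n = -3, -2, -1, 0:
  p  : 13  9  5  1
  Δ  : -4  -4  -4
  Δ^2: 0  0
  Δ^3: 0
The first differences are constant (-4) and nonzero, while all higher differences vanish, so the minimal degree is 1.

1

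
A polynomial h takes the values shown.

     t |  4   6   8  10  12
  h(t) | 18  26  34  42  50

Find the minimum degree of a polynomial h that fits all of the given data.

1

Forward differences of the values at t = 4, 6, 8, 10, 12:
  h  : 18  26  34  42  50
  Δ  : 8  8  8  8
  Δ^2: 0  0  0
  Δ^3: 0  0
  Δ^4: 0
The first differences are constant (8) and nonzero, while all higher differences vanish, so the minimal degree is 1.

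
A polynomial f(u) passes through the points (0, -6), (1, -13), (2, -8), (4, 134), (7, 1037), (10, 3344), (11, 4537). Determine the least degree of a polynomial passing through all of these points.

3

Divided differences on the nodes 0, 1, 2, 4, 7, 10, 11:
  order 0: -6  -13  -8  134  1037  3344  4537
  order 1: -7  5  71  301  769  1193
  order 2: 6  22  46  78  106
  order 3: 4  4  4  4
  order 4: 0  0  0
  order 5: 0  0
  order 6: 0
The order-3 divided differences are all 4 (nonzero) and every higher order vanishes, so the data lies on a polynomial of degree exactly 3.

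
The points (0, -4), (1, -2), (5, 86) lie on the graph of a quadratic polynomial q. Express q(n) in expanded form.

Write q(n) = an^2 + bn + c. Substituting each data point gives a linear system:
  c = -4
  a + b + c = -2
  25a + 5b + c = 86
Solving the system yields a = 4, b = -2, c = -4.
So q(n) = 4n² - 2n - 4.
Check: q(5) = 86. ✓

q(n) = 4n^2 - 2n - 4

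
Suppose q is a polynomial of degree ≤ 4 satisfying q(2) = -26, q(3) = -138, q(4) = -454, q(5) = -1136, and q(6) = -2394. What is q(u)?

Using the Lagrange interpolation formula with nodes 2, 3, 4, 5, 6:
  L_0(u) = (u - 3)(u - 4)(u - 5)(u - 6) / 24
  L_1(u) = (u - 2)(u - 4)(u - 5)(u - 6) / -6
  L_2(u) = (u - 2)(u - 3)(u - 5)(u - 6) / 4
  L_3(u) = (u - 2)(u - 3)(u - 4)(u - 6) / -6
  L_4(u) = (u - 2)(u - 3)(u - 4)(u - 5) / 24
Then q(u) = -26·L_0(u) - 138·L_1(u) - 454·L_2(u) - 1136·L_3(u) - 2394·L_4(u).
Expanding and collecting terms gives q(u) = -2u^4 + u^3 - u^2 + 4u - 6.
Check: q(2) = -26. ✓

q(u) = -2u^4 + u^3 - u^2 + 4u - 6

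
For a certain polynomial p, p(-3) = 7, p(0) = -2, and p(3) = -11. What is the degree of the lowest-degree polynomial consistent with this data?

1

Forward differences of the values at x = -3, 0, 3:
  p  : 7  -2  -11
  Δ  : -9  -9
  Δ^2: 0
The first differences are constant (-9) and nonzero, while all higher differences vanish, so the minimal degree is 1.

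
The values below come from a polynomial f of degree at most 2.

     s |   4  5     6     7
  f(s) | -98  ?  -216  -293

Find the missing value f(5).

-151

The 3 known points determine the degree-2 polynomial uniquely.
Write f(s) = as^2 + bs + c. Substituting each data point gives a linear system:
  16a + 4b + c = -98
  36a + 6b + c = -216
  49a + 7b + c = -293
Solving the system yields a = -6, b = 1, c = -6.
So f(s) = -6s² + s - 6.
Then f(5) = -151.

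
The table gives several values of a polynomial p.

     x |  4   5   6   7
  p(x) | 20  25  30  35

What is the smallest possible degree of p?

1

Forward differences of the values at x = 4, 5, 6, 7:
  p  : 20  25  30  35
  Δ  : 5  5  5
  Δ^2: 0  0
  Δ^3: 0
The first differences are constant (5) and nonzero, while all higher differences vanish, so the minimal degree is 1.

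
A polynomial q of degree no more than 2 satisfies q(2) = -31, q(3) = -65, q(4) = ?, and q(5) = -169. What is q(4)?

The 3 known points determine the degree-2 polynomial uniquely.
Write q(s) = as^2 + bs + c. Substituting each data point gives a linear system:
  4a + 2b + c = -31
  9a + 3b + c = -65
  25a + 5b + c = -169
Solving the system yields a = -6, b = -4, c = 1.
So q(s) = -6s² - 4s + 1.
Then q(4) = -111.

-111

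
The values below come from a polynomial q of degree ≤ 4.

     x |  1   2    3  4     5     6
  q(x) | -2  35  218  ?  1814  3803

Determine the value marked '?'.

727

The 5 known points determine the degree-4 polynomial uniquely.
Write q(x) = ax^4 + bx^3 + cx^2 + dx + e. Substituting each data point gives a linear system:
  a + b + c + d + e = -2
  16a + 8b + 4c + 2d + e = 35
  81a + 27b + 9c + 3d + e = 218
  625a + 125b + 25c + 5d + e = 1814
  1296a + 216b + 36c + 6d + e = 3803
Solving the system yields a = 3, b = 0, c = -2, d = -2, e = -1.
So q(x) = 3x^4 - 2x^2 - 2x - 1.
Then q(4) = 727.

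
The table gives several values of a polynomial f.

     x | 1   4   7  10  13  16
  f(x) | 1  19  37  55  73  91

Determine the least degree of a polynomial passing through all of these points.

1

Forward differences of the values at x = 1, 4, 7, 10, 13, 16:
  f  : 1  19  37  55  73  91
  Δ  : 18  18  18  18  18
  Δ^2: 0  0  0  0
  Δ^3: 0  0  0
  Δ^4: 0  0
  Δ^5: 0
The first differences are constant (18) and nonzero, while all higher differences vanish, so the minimal degree is 1.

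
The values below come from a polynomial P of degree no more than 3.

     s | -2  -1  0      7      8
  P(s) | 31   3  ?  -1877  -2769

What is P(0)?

The 4 known points determine the degree-3 polynomial uniquely.
Write P(s) = as^3 + bs^2 + cs + d. Substituting each data point gives a linear system:
  -8a + 4b - 2c + d = 31
  -a + b - c + d = 3
  343a + 49b + 7c + d = -1877
  512a + 64b + 8c + d = -2769
Solving the system yields a = -5, b = -3, c = -2, d = -1.
So P(s) = -5s³ - 3s² - 2s - 1.
Then P(0) = -1.

-1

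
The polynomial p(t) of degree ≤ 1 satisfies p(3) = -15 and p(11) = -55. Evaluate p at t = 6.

-30

Using the Lagrange interpolation formula with nodes 3, 11:
  L_0(t) = (t - 11) / -8
  L_1(t) = (t - 3) / 8
Then p(t) = -15·L_0(t) - 55·L_1(t).
Expanding and collecting terms gives p(t) = -5t.
Evaluating at t = 6: p(6) = -30.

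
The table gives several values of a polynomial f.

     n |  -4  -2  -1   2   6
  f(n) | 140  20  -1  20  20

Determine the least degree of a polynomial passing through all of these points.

3

Divided differences on the nodes -4, -2, -1, 2, 6:
  order 0: 140  20  -1  20  20
  order 1: -60  -21  7  0
  order 2: 13  7  -1
  order 3: -1  -1
  order 4: 0
The order-3 divided differences are all -1 (nonzero) and every higher order vanishes, so the data lies on a polynomial of degree exactly 3.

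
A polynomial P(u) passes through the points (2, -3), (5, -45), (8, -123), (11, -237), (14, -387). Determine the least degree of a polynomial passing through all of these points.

2

Forward differences of the values at u = 2, 5, 8, 11, 14:
  P  : -3  -45  -123  -237  -387
  Δ  : -42  -78  -114  -150
  Δ^2: -36  -36  -36
  Δ^3: 0  0
  Δ^4: 0
The second differences are constant (-36) and nonzero, while all higher differences vanish, so the minimal degree is 2.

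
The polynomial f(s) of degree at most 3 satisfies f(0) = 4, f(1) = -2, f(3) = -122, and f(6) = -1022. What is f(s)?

f(s) = -5s^3 + 2s^2 - 3s + 4

Using the Lagrange interpolation formula with nodes 0, 1, 3, 6:
  L_0(s) = (s - 1)(s - 3)(s - 6) / -18
  L_1(s) = s(s - 3)(s - 6) / 10
  L_2(s) = s(s - 1)(s - 6) / -18
  L_3(s) = s(s - 1)(s - 3) / 90
Then f(s) = 4·L_0(s) - 2·L_1(s) - 122·L_2(s) - 1022·L_3(s).
Expanding and collecting terms gives f(s) = -5s^3 + 2s^2 - 3s + 4.
Check: f(6) = -1022. ✓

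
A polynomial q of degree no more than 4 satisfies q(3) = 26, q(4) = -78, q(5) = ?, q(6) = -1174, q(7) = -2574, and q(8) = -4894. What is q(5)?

-418

The 5 known points determine the degree-4 polynomial uniquely.
Write q(u) = au^4 + bu^3 + cu^2 + du + e. Substituting each data point gives a linear system:
  81a + 27b + 9c + 3d + e = 26
  256a + 64b + 16c + 4d + e = -78
  1296a + 216b + 36c + 6d + e = -1174
  2401a + 343b + 49c + 7d + e = -2574
  4096a + 512b + 64c + 8d + e = -4894
Solving the system yields a = -2, b = 6, c = 4, d = -4, e = 2.
So q(u) = -2u⁴ + 6u³ + 4u² - 4u + 2.
Then q(5) = -418.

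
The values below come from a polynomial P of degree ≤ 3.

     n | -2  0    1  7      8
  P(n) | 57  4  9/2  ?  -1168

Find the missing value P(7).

-1497/2

The 4 known points determine the degree-3 polynomial uniquely.
Write P(n) = an^3 + bn^2 + cn + d. Substituting each data point gives a linear system:
  -8a + 4b - 2c + d = 57
  d = 4
  a + b + c + d = 9/2
  512a + 64b + 8c + d = -1168
Solving the system yields a = -3, b = 6, c = -5/2, d = 4.
So P(n) = -3n^3 + 6n^2 - (5/2)n + 4.
Then P(7) = -1497/2.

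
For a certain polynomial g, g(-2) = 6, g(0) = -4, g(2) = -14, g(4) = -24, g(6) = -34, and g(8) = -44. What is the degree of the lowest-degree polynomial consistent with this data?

1

Forward differences of the values at t = -2, 0, 2, 4, 6, 8:
  g  : 6  -4  -14  -24  -34  -44
  Δ  : -10  -10  -10  -10  -10
  Δ^2: 0  0  0  0
  Δ^3: 0  0  0
  Δ^4: 0  0
  Δ^5: 0
The first differences are constant (-10) and nonzero, while all higher differences vanish, so the minimal degree is 1.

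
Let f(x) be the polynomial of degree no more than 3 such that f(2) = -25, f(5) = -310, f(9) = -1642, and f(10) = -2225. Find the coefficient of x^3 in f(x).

Write f(x) = ax^3 + bx^2 + cx + d. Substituting each data point gives a linear system:
  8a + 4b + 2c + d = -25
  125a + 25b + 5c + d = -310
  729a + 81b + 9c + d = -1642
  1000a + 100b + 10c + d = -2225
Solving the system yields a = -2, b = -2, c = -3, d = 5.
So f(x) = -2x^3 - 2x^2 - 3x + 5.
The leading coefficient is -2.

-2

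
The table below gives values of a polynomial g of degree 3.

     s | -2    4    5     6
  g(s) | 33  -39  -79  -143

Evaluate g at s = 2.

-7

Using the Lagrange interpolation formula with nodes -2, 4, 5, 6:
  L_0(s) = (s - 4)(s - 5)(s - 6) / -336
  L_1(s) = (s + 2)(s - 5)(s - 6) / 12
  L_2(s) = (s + 2)(s - 4)(s - 6) / -7
  L_3(s) = (s + 2)(s - 4)(s - 5) / 16
Then g(s) = 33·L_0(s) - 39·L_1(s) - 79·L_2(s) - 143·L_3(s).
Expanding and collecting terms gives g(s) = -s^3 + 3s^2 - 6s + 1.
Evaluating at s = 2: g(2) = -7.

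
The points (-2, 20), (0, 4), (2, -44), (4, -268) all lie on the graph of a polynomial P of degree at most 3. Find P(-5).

Write P(s) = as^3 + bs^2 + cs + d. Substituting each data point gives a linear system:
  -8a + 4b - 2c + d = 20
  d = 4
  8a + 4b + 2c + d = -44
  64a + 16b + 4c + d = -268
Solving the system yields a = -3, b = -4, c = -4, d = 4.
So P(s) = -3s^3 - 4s^2 - 4s + 4.
Then P(-5) = 299.

299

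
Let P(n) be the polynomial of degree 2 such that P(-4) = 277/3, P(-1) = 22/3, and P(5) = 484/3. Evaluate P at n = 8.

1201/3

Using the Lagrange interpolation formula with nodes -4, -1, 5:
  L_0(n) = (n + 1)(n - 5) / 27
  L_1(n) = (n + 4)(n - 5) / -18
  L_2(n) = (n + 4)(n + 1) / 54
Then P(n) = 277/3·L_0(n) + 22/3·L_1(n) + 484/3·L_2(n).
Expanding and collecting terms gives P(n) = 6n^2 + (5/3)n + 3.
Evaluating at n = 8: P(8) = 1201/3.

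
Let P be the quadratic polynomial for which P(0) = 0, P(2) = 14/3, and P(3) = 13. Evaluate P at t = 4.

Using the Lagrange interpolation formula with nodes 0, 2, 3:
  L_0(t) = (t - 2)(t - 3) / 6
  L_1(t) = t(t - 3) / -2
  L_2(t) = t(t - 2) / 3
Then P(t) = 0·L_0(t) + 14/3·L_1(t) + 13·L_2(t).
Expanding and collecting terms gives P(t) = 2t^2 - (5/3)t.
Evaluating at t = 4: P(4) = 76/3.

76/3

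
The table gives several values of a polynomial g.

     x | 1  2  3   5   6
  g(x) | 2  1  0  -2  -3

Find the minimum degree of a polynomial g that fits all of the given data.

1

Divided differences on the nodes 1, 2, 3, 5, 6:
  order 0: 2  1  0  -2  -3
  order 1: -1  -1  -1  -1
  order 2: 0  0  0
  order 3: 0  0
  order 4: 0
The order-1 divided differences are all -1 (nonzero) and every higher order vanishes, so the data lies on a polynomial of degree exactly 1.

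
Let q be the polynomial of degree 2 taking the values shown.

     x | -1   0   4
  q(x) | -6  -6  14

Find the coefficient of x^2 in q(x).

1

Write q(x) = ax^2 + bx + c. Substituting each data point gives a linear system:
  a - b + c = -6
  c = -6
  16a + 4b + c = 14
Solving the system yields a = 1, b = 1, c = -6.
So q(x) = x^2 + x - 6.
The leading coefficient is 1.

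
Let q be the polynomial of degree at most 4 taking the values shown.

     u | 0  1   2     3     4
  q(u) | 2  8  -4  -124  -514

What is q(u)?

Using the Lagrange interpolation formula with nodes 0, 1, 2, 3, 4:
  L_0(u) = (u - 1)(u - 2)(u - 3)(u - 4) / 24
  L_1(u) = u(u - 2)(u - 3)(u - 4) / -6
  L_2(u) = u(u - 1)(u - 3)(u - 4) / 4
  L_3(u) = u(u - 1)(u - 2)(u - 4) / -6
  L_4(u) = u(u - 1)(u - 2)(u - 3) / 24
Then q(u) = 2·L_0(u) + 8·L_1(u) - 4·L_2(u) - 124·L_3(u) - 514·L_4(u).
Expanding and collecting terms gives q(u) = -3u⁴ + 3u³ + 3u² + 3u + 2.
Check: q(2) = -4. ✓

q(u) = -3u^4 + 3u^3 + 3u^2 + 3u + 2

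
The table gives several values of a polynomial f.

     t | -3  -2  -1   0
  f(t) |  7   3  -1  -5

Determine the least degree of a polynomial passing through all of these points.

Forward differences of the values at t = -3, -2, -1, 0:
  f  : 7  3  -1  -5
  Δ  : -4  -4  -4
  Δ^2: 0  0
  Δ^3: 0
The first differences are constant (-4) and nonzero, while all higher differences vanish, so the minimal degree is 1.

1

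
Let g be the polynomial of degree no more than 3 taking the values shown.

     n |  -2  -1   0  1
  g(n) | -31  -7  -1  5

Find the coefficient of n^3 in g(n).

Write g(n) = an^3 + bn^2 + cn + d. Substituting each data point gives a linear system:
  -8a + 4b - 2c + d = -31
  -a + b - c + d = -7
  d = -1
  a + b + c + d = 5
Solving the system yields a = 3, b = 0, c = 3, d = -1.
So g(n) = 3n^3 + 3n - 1.
The leading coefficient is 3.

3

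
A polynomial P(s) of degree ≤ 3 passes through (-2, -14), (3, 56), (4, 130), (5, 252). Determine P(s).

Using the Lagrange interpolation formula with nodes -2, 3, 4, 5:
  L_0(s) = (s - 3)(s - 4)(s - 5) / -210
  L_1(s) = (s + 2)(s - 4)(s - 5) / 10
  L_2(s) = (s + 2)(s - 3)(s - 5) / -6
  L_3(s) = (s + 2)(s - 3)(s - 4) / 14
Then P(s) = -14·L_0(s) + 56·L_1(s) + 130·L_2(s) + 252·L_3(s).
Expanding and collecting terms gives P(s) = 2s^3 + 2.
Check: P(4) = 130. ✓

P(s) = 2s^3 + 2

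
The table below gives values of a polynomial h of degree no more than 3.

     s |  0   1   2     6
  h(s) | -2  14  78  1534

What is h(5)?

Using the Lagrange interpolation formula with nodes 0, 1, 2, 6:
  L_0(s) = (s - 1)(s - 2)(s - 6) / -12
  L_1(s) = s(s - 2)(s - 6) / 5
  L_2(s) = s(s - 1)(s - 6) / -8
  L_3(s) = s(s - 1)(s - 2) / 120
Then h(s) = -2·L_0(s) + 14·L_1(s) + 78·L_2(s) + 1534·L_3(s).
Expanding and collecting terms gives h(s) = 6s^3 + 6s^2 + 4s - 2.
Evaluating at s = 5: h(5) = 918.

918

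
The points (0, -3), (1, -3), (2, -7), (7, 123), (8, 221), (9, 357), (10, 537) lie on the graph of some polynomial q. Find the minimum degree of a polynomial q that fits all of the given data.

Divided differences on the nodes 0, 1, 2, 7, 8, 9, 10:
  order 0: -3  -3  -7  123  221  357  537
  order 1: 0  -4  26  98  136  180
  order 2: -2  5  12  19  22
  order 3: 1  1  1  1
  order 4: 0  0  0
  order 5: 0  0
  order 6: 0
The order-3 divided differences are all 1 (nonzero) and every higher order vanishes, so the data lies on a polynomial of degree exactly 3.

3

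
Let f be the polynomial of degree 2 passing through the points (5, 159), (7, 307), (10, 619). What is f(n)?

f(n) = 6n^2 + 2n - 1

Using the Lagrange interpolation formula with nodes 5, 7, 10:
  L_0(n) = (n - 7)(n - 10) / 10
  L_1(n) = (n - 5)(n - 10) / -6
  L_2(n) = (n - 5)(n - 7) / 15
Then f(n) = 159·L_0(n) + 307·L_1(n) + 619·L_2(n).
Expanding and collecting terms gives f(n) = 6n^2 + 2n - 1.
Check: f(10) = 619. ✓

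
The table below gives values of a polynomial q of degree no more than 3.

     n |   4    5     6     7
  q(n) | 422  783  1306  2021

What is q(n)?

Write q(n) = an^3 + bn^2 + cn + d. Substituting each data point gives a linear system:
  64a + 16b + 4c + d = 422
  125a + 25b + 5c + d = 783
  216a + 36b + 6c + d = 1306
  343a + 49b + 7c + d = 2021
Solving the system yields a = 5, b = 6, c = 2, d = -2.
So q(n) = 5n^3 + 6n^2 + 2n - 2.
Check: q(4) = 422. ✓

q(n) = 5n^3 + 6n^2 + 2n - 2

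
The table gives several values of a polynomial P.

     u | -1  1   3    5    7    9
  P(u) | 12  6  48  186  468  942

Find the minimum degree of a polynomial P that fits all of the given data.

3

Forward differences of the values at u = -1, 1, 3, 5, 7, 9:
  P  : 12  6  48  186  468  942
  Δ  : -6  42  138  282  474
  Δ^2: 48  96  144  192
  Δ^3: 48  48  48
  Δ^4: 0  0
  Δ^5: 0
The third differences are constant (48) and nonzero, while all higher differences vanish, so the minimal degree is 3.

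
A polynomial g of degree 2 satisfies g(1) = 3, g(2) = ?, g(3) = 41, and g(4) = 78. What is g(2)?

16

On equispaced nodes a degree-2 polynomial has vanishing third forward difference, so
  - g(1) + 3·g(2) - 3·g(3) + g(4) = 0.
Substituting the known values and solving for g(2):
  3·g(2) = 48
  g(2) = 16.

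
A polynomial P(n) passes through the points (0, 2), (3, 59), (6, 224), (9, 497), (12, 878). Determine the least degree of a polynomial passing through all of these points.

2

Forward differences of the values at n = 0, 3, 6, 9, 12:
  P  : 2  59  224  497  878
  Δ  : 57  165  273  381
  Δ^2: 108  108  108
  Δ^3: 0  0
  Δ^4: 0
The second differences are constant (108) and nonzero, while all higher differences vanish, so the minimal degree is 2.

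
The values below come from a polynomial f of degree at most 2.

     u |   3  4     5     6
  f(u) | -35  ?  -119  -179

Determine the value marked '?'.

-71

The 3 known points determine the degree-2 polynomial uniquely.
Write f(u) = au^2 + bu + c. Substituting each data point gives a linear system:
  9a + 3b + c = -35
  25a + 5b + c = -119
  36a + 6b + c = -179
Solving the system yields a = -6, b = 6, c = 1.
So f(u) = -6u² + 6u + 1.
Then f(4) = -71.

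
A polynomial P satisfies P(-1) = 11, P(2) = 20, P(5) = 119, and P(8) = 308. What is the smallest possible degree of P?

Forward differences of the values at n = -1, 2, 5, 8:
  P  : 11  20  119  308
  Δ  : 9  99  189
  Δ^2: 90  90
  Δ^3: 0
The second differences are constant (90) and nonzero, while all higher differences vanish, so the minimal degree is 2.

2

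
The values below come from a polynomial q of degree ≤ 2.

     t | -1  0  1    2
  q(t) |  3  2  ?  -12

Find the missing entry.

The 3 known points determine the degree-2 polynomial uniquely.
Write q(t) = at^2 + bt + c. Substituting each data point gives a linear system:
  a - b + c = 3
  c = 2
  4a + 2b + c = -12
Solving the system yields a = -2, b = -3, c = 2.
So q(t) = -2t^2 - 3t + 2.
Then q(1) = -3.

-3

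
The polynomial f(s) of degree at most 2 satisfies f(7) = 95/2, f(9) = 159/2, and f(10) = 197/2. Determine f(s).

Write f(s) = as^2 + bs + c. Substituting each data point gives a linear system:
  49a + 7b + c = 95/2
  81a + 9b + c = 159/2
  100a + 10b + c = 197/2
Solving the system yields a = 1, b = 0, c = -3/2.
So f(s) = s^2 - 3/2.
Check: f(10) = 197/2. ✓

f(s) = s^2 - 3/2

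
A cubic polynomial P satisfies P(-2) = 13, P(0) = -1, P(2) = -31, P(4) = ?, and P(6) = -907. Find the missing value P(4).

The 4 known points determine the degree-3 polynomial uniquely.
Write P(t) = at^3 + bt^2 + ct + d. Substituting each data point gives a linear system:
  -8a + 4b - 2c + d = 13
  d = -1
  8a + 4b + 2c + d = -31
  216a + 36b + 6c + d = -907
Solving the system yields a = -4, b = -2, c = 5, d = -1.
So P(t) = -4t^3 - 2t^2 + 5t - 1.
Then P(4) = -269.

-269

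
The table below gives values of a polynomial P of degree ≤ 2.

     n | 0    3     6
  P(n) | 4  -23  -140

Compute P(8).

-268

Using the Lagrange interpolation formula with nodes 0, 3, 6:
  L_0(n) = (n - 3)(n - 6) / 18
  L_1(n) = n(n - 6) / -9
  L_2(n) = n(n - 3) / 18
Then P(n) = 4·L_0(n) - 23·L_1(n) - 140·L_2(n).
Expanding and collecting terms gives P(n) = -5n^2 + 6n + 4.
Evaluating at n = 8: P(8) = -268.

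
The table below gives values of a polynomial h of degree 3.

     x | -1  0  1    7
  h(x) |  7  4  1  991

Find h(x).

Write h(x) = ax^3 + bx^2 + cx + d. Substituting each data point gives a linear system:
  -a + b - c + d = 7
  d = 4
  a + b + c + d = 1
  343a + 49b + 7c + d = 991
Solving the system yields a = 3, b = 0, c = -6, d = 4.
So h(x) = 3x^3 - 6x + 4.
Check: h(-1) = 7. ✓

h(x) = 3x^3 - 6x + 4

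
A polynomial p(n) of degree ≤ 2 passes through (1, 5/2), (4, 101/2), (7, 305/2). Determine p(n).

p(n) = 3n^2 + n - 3/2

Using the Lagrange interpolation formula with nodes 1, 4, 7:
  L_0(n) = (n - 4)(n - 7) / 18
  L_1(n) = (n - 1)(n - 7) / -9
  L_2(n) = (n - 1)(n - 4) / 18
Then p(n) = 5/2·L_0(n) + 101/2·L_1(n) + 305/2·L_2(n).
Expanding and collecting terms gives p(n) = 3n^2 + n - 3/2.
Check: p(7) = 305/2. ✓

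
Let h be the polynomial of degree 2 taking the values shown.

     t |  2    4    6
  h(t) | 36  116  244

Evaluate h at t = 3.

Forward differences of the values at t = 2, 4, 6:
  h  : 36  116  244
  Δ  : 80  128
  Δ^2: 48
The second differences are constant, confirming degree 2.
Interpolating (Newton forward form) and evaluating at t = 3 gives h(3) = 70.

70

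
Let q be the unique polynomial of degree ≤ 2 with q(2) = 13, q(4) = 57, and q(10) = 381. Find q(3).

31

Using the Lagrange interpolation formula with nodes 2, 4, 10:
  L_0(u) = (u - 4)(u - 10) / 16
  L_1(u) = (u - 2)(u - 10) / -12
  L_2(u) = (u - 2)(u - 4) / 48
Then q(u) = 13·L_0(u) + 57·L_1(u) + 381·L_2(u).
Expanding and collecting terms gives q(u) = 4u² - 2u + 1.
Evaluating at u = 3: q(3) = 31.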